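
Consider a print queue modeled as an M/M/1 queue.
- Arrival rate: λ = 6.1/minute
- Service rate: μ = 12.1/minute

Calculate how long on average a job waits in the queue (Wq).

First, compute utilization: ρ = λ/μ = 6.1/12.1 = 0.5041
For M/M/1: Wq = λ/(μ(μ-λ))
Wq = 6.1/(12.1 × (12.1-6.1))
Wq = 6.1/(12.1 × 6.00)
Wq = 0.08402 minutes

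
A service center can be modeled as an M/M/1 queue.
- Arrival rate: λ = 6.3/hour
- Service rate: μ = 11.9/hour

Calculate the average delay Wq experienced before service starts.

First, compute utilization: ρ = λ/μ = 6.3/11.9 = 0.5294
For M/M/1: Wq = λ/(μ(μ-λ))
Wq = 6.3/(11.9 × (11.9-6.3))
Wq = 6.3/(11.9 × 5.60)
Wq = 0.09454 hours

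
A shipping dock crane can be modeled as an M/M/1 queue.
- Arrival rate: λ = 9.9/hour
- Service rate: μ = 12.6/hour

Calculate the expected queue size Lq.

ρ = λ/μ = 9.9/12.6 = 0.7857
For M/M/1: Lq = λ²/(μ(μ-λ))
Lq = 98.01/(12.6 × 2.70)
Lq = 2.8810 containers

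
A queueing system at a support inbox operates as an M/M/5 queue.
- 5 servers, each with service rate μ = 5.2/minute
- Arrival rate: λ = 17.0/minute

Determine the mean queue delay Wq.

Traffic intensity: ρ = λ/(cμ) = 17.0/(5×5.2) = 0.6538
Since ρ = 0.6538 < 1, system is stable.
Offered load a = λ/μ = cρ = 17.0/5.2 = 3.2692
P₀ = [ Σₙ₌₀^4 aⁿ/n! + a^5/(5!(1-ρ)) ]⁻¹
Σ = a^0/0! + a^1/1! + a^2/2! + a^3/3! + a^4/4! = 1.00000 + 3.26923 + 5.34393 + 5.82352 + 4.75961 = 20.1963
a^5/(5!(1-ρ)) = 373.4461/(120 × 0.346154) = 8.9904
P₀ = 1/(20.1963 + 8.9904) = 0.03426
Lq = P₀·a^5·ρ / (5!(1-ρ)²) = 0.034262 × 373.4461 × 0.65385 / (120 × 0.11982) = 0.5818
Wq = Lq/λ = 0.58183/17.0 = 0.03423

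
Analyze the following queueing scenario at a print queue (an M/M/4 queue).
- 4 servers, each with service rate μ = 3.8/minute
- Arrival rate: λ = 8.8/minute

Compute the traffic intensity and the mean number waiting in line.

Traffic intensity: ρ = λ/(cμ) = 8.8/(4×3.8) = 0.5789
Since ρ = 0.5789 < 1, system is stable.
Offered load a = λ/μ = cρ = 8.8/3.8 = 2.3158
P₀ = [ Σₙ₌₀^3 aⁿ/n! + a^4/(4!(1-ρ)) ]⁻¹
Σ = a^0/0! + a^1/1! + a^2/2! + a^3/3! = 1.0000 + 2.3158 + 2.6814 + 2.0699 = 8.0671
a^4/(4!(1-ρ)) = 28.7605/(24 × 0.42105) = 2.8461
P₀ = 1/(8.0671 + 2.8461) = 0.09163
Lq = P₀·a^4·ρ / (4!(1-ρ)²) = 0.091632 × 28.7605 × 0.57895 / (24 × 0.17729) = 0.3586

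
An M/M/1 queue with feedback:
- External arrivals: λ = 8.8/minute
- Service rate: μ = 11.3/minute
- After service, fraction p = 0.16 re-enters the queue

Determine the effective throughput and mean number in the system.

Effective arrival rate: λ_eff = λ/(1-p) = 8.8/(1-0.16) = 8.8/0.84 = 10.47619
ρ = λ_eff/μ = 10.47619/11.3 = 0.9270965
L = ρ/(1-ρ) = 0.9270965/(1-0.9270965) = 12.7168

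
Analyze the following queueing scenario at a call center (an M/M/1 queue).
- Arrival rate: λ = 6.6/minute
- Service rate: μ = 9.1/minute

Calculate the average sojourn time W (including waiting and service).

First, compute utilization: ρ = λ/μ = 6.6/9.1 = 0.7253
For M/M/1: W = 1/(μ-λ)
W = 1/(9.1-6.6) = 1/2.50
W = 0.4000 minutes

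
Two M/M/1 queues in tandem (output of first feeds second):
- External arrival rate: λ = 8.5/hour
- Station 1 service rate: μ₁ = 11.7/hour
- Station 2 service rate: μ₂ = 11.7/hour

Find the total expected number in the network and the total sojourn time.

By Jackson's theorem, each station behaves as independent M/M/1.
Station 1: ρ₁ = 8.5/11.7 = 0.7265, L₁ = ρ₁/(1-ρ₁) = λ/(μ₁-λ) = 8.5/3.20 = 2.65625
Station 2: ρ₂ = 8.5/11.7 = 0.7265, L₂ = ρ₂/(1-ρ₂) = λ/(μ₂-λ) = 8.5/3.20 = 2.65625
Total: L = L₁ + L₂ = 2.65625 + 2.65625 = 5.3125
W = L/λ = 5.3125/8.5 = 0.6250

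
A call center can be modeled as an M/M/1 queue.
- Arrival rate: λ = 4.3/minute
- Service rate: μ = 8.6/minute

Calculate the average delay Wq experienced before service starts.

First, compute utilization: ρ = λ/μ = 4.3/8.6 = 0.5000
For M/M/1: Wq = λ/(μ(μ-λ))
Wq = 4.3/(8.6 × (8.6-4.3))
Wq = 4.3/(8.6 × 4.30)
Wq = 0.1163 minutes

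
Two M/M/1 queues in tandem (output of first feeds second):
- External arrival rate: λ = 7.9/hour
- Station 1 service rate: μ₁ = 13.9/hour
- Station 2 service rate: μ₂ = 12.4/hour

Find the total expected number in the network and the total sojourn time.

By Jackson's theorem, each station behaves as independent M/M/1.
Station 1: ρ₁ = 7.9/13.9 = 0.5683, L₁ = ρ₁/(1-ρ₁) = λ/(μ₁-λ) = 7.9/6.00 = 1.31667
Station 2: ρ₂ = 7.9/12.4 = 0.6371, L₂ = ρ₂/(1-ρ₂) = λ/(μ₂-λ) = 7.9/4.50 = 1.75556
Total: L = L₁ + L₂ = 1.31667 + 1.75556 = 3.0722
W = L/λ = 3.0722/7.9 = 0.3889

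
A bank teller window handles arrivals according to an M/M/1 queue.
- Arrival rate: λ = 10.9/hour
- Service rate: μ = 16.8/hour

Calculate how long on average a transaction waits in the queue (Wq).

First, compute utilization: ρ = λ/μ = 10.9/16.8 = 0.6488
For M/M/1: Wq = λ/(μ(μ-λ))
Wq = 10.9/(16.8 × (16.8-10.9))
Wq = 10.9/(16.8 × 5.90)
Wq = 0.1100 hours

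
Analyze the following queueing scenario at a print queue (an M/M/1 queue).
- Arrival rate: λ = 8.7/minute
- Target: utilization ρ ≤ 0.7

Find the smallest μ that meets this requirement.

ρ = λ/μ, so μ = λ/ρ
μ ≥ 8.7/0.7 = 12.4286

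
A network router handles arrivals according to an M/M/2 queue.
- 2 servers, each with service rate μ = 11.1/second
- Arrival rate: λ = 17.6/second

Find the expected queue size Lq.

Traffic intensity: ρ = λ/(cμ) = 17.6/(2×11.1) = 0.7928
Since ρ = 0.7928 < 1, system is stable.
Offered load a = λ/μ = cρ = 17.6/11.1 = 1.5856
P₀ = [ Σₙ₌₀^1 aⁿ/n! + a^2/(2!(1-ρ)) ]⁻¹
Σ = a^0/0! + a^1/1! = 1.0000 + 1.5856 = 2.5856
a^2/(2!(1-ρ)) = 2.5141/(2 × 0.20721) = 6.0666
P₀ = 1/(2.5856 + 6.0666) = 0.1156
Lq = P₀·a^2·ρ / (2!(1-ρ)²) = 0.115578 × 2.51408 × 0.792793 / (2 × 0.0429348) = 2.6827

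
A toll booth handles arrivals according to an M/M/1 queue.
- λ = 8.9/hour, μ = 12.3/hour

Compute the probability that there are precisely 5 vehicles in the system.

ρ = λ/μ = 8.9/12.3 = 0.7236
P(n) = (1-ρ)ρⁿ
P(5) = (1-0.7236) × 0.7236^5
P(5) = 0.27640 × 0.19838
P(5) = 0.05483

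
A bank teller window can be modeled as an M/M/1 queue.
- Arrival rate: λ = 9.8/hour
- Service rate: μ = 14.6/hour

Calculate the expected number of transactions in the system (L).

ρ = λ/μ = 9.8/14.6 = 0.6712
For M/M/1: L = λ/(μ-λ)
L = 9.8/(14.6-9.8) = 9.8/4.80
L = 2.0417 transactions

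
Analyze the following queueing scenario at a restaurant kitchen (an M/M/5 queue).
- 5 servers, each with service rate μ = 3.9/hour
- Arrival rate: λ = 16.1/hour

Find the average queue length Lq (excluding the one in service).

Traffic intensity: ρ = λ/(cμ) = 16.1/(5×3.9) = 0.8256
Since ρ = 0.8256 < 1, system is stable.
Offered load a = λ/μ = cρ = 16.1/3.9 = 4.1282
P₀ = [ Σₙ₌₀^4 aⁿ/n! + a^5/(5!(1-ρ)) ]⁻¹
Σ = a^0/0! + a^1/1! + a^2/2! + a^3/3! + a^4/4! = 1.0000 + 4.1282 + 8.5210 + 11.7255 + 12.1014 = 37.4761
a^5/(5!(1-ρ)) = 1198.9646/(120 × 0.17435897) = 57.3035
P₀ = 1/(37.4761 + 57.3035) = 0.01055
Lq = P₀·a^5·ρ / (5!(1-ρ)²) = 0.0105508 × 1198.9646 × 0.825641 / (120 × 0.0304011) = 2.8629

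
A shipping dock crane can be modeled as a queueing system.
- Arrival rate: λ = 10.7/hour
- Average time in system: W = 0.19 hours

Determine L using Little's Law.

Little's Law: L = λW
L = 10.7 × 0.19 = 2.0330 containers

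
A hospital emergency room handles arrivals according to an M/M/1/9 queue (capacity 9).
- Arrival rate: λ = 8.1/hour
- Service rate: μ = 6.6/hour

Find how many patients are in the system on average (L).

ρ = λ/μ = 8.1/6.6 = 1.227273
P₀ = (1-ρ)/(1-ρ^(K+1)) = (1-1.227273)/(1-1.227273^10) = -0.2273/-6.7520 = 0.03366
P_K = P₀×ρ^K = 0.03366 × 1.227273^9 = 0.03366 × 6.3164 = 0.2126
L = ρ[1 - (K+1)ρ^K + Kρ^(K+1)] / [(1-ρ)(1-ρ^(K+1))]
L = 1.227273 × (1 - 10×6.31641 + 9×7.75196) / ((1 - 1.227273) × (1 - 7.75196)) = 6.0811 patients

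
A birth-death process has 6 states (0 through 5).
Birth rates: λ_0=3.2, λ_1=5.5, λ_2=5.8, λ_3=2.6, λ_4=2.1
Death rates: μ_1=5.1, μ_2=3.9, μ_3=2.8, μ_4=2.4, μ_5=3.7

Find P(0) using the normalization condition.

Ratios P(n)/P(0) = (λ₀···λₙ₋₁)/(μ₁···μₙ):
P(1)/P(0) = (3.2)/(5.1) = 0.62745
P(2)/P(0) = (3.2×5.5)/(5.1×3.9) = 0.88487
P(3)/P(0) = (3.2×5.5×5.8)/(5.1×3.9×2.8) = 1.8329
P(4)/P(0) = (3.2×5.5×5.8×2.6)/(5.1×3.9×2.8×2.4) = 1.9857
P(5)/P(0) = (3.2×5.5×5.8×2.6×2.1)/(5.1×3.9×2.8×2.4×3.7) = 1.1270

Normalization: ∑ P(n) = 1
P(0) × (1.0000 + 0.62745 + 0.88487 + 1.8329 + 1.9857 + 1.1270) = 1
P(0) × 7.4579 = 1
P(0) = 1/7.4579 = 0.1341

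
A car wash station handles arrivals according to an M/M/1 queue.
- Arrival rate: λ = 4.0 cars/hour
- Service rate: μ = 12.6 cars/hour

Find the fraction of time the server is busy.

Server utilization: ρ = λ/μ
ρ = 4.0/12.6 = 0.3175
The server is busy 31.75% of the time.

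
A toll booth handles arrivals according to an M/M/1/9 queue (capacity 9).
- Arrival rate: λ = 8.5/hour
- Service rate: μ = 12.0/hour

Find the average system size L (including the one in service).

ρ = λ/μ = 8.5/12.0 = 0.708333
P₀ = (1-ρ)/(1-ρ^(K+1)) = (1-0.708333)/(1-0.708333^10) = 0.29167/0.96820 = 0.3012
P_K = P₀×ρ^K = 0.3012 × 0.708333^9 = 0.3012 × 0.04489 = 0.01352
L = ρ[1 - (K+1)ρ^K + Kρ^(K+1)] / [(1-ρ)(1-ρ^(K+1))]
L = 0.708333 × (1 - 10×0.04489 + 9×0.03180) / ((1 - 0.708333) × (1 - 0.03180)) = 2.1002 vehicles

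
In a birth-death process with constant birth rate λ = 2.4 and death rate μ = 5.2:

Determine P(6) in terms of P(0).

For constant rates: P(n)/P(0) = (λ/μ)^n
P(6)/P(0) = (2.4/5.2)^6 = 0.46154^6 = 0.009666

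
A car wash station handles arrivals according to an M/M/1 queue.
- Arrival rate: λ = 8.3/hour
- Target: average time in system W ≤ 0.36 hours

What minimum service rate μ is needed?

For M/M/1: W = 1/(μ-λ)
Need W ≤ 0.36, so 1/(μ-λ) ≤ 0.36
μ - λ ≥ 1/0.36 = 2.7778
μ ≥ 8.3 + 2.7778 = 11.0778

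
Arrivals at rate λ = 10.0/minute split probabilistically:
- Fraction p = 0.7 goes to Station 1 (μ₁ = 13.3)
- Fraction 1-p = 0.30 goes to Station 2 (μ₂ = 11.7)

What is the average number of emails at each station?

Effective rates: λ₁ = 10.0×0.7 = 7, λ₂ = 10.0×0.30 = 3
Station 1: ρ₁ = 7/13.3 = 0.52632, L₁ = ρ₁/(1-ρ₁) = 0.52632/(1-0.52632) = 1.1111
Station 2: ρ₂ = 3/11.7 = 0.2564, L₂ = ρ₂/(1-ρ₂) = 0.2564/(1-0.2564) = 0.3448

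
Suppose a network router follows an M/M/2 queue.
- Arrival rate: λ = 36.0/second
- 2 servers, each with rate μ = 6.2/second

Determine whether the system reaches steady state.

Stability requires ρ = λ/(cμ) < 1
ρ = 36.0/(2 × 6.2) = 36.0/12.40 = 2.9032
Since 2.9032 ≥ 1, the system is UNSTABLE.
Need c > λ/μ = 36.0/6.2 = 5.81.
Minimum servers needed: c = 6.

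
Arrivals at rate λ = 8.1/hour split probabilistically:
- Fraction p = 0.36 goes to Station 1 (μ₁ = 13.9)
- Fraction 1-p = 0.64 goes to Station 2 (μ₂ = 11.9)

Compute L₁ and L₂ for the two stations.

Effective rates: λ₁ = 8.1×0.36 = 2.916, λ₂ = 8.1×0.64 = 5.184
Station 1: ρ₁ = 2.916/13.9 = 0.2098, L₁ = ρ₁/(1-ρ₁) = 0.2098/(1-0.2098) = 0.2655
Station 2: ρ₂ = 5.184/11.9 = 0.43563, L₂ = ρ₂/(1-ρ₂) = 0.43563/(1-0.43563) = 0.7719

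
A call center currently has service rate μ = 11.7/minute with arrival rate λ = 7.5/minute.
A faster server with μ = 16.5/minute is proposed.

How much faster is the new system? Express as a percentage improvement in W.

System 1: ρ₁ = 7.5/11.7 = 0.6410, W₁ = 1/(11.7-7.5) = 0.23810
System 2: ρ₂ = 7.5/16.5 = 0.4545, W₂ = 1/(16.5-7.5) = 0.11111
Improvement: (W₁-W₂)/W₁ = (0.23810-0.11111)/0.23810 = 53.33%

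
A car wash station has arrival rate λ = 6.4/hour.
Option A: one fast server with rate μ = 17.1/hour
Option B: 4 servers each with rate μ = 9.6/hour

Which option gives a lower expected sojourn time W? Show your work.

Option A: single server μ = 17.1 (M/M/1)
  ρ_A = 6.4/17.1 = 0.3743
  W_A = 1/(μ-λ) = 1/(17.1-6.4) = 1/10.70 = 0.09346

Option B: 4 servers μ = 9.6 (M/M/4)
  ρ_B = λ/(cμ) = 6.4/(4×9.6) = 0.1667
  Offered load a = λ/μ = cρ = 6.4/9.6 = 0.6667
  P₀ = [ Σₙ₌₀^3 aⁿ/n! + a^4/(4!(1-ρ)) ]⁻¹
  Σ = a^0/0! + a^1/1! + a^2/2! + a^3/3! = 1.0000 + 0.6667 + 0.2222 + 0.04938 = 1.9383
  a^4/(4!(1-ρ)) = 0.19753/(24 × 0.83333) = 0.009877
  P₀ = 1/(1.9383 + 0.009877) = 0.5133
  Lq = P₀·a^4·ρ / (4!(1-ρ)²) = 0.5133 × 0.1975 × 0.1667 / (24 × 0.6944) = 0.001014
  Wq_B = Lq/λ = 0.00101394/6.4 = 0.00015843
  W_B = Wq_B + 1/μ = 0.00015843 + 0.10417 = 0.1043

Since W_A = 0.09346 < W_B = 0.1043, Option A (single fast server) has the shorter time in system.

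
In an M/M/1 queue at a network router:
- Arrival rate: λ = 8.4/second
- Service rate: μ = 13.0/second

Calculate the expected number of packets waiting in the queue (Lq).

ρ = λ/μ = 8.4/13.0 = 0.6462
For M/M/1: Lq = λ²/(μ(μ-λ))
Lq = 70.56/(13.0 × 4.60)
Lq = 1.1799 packets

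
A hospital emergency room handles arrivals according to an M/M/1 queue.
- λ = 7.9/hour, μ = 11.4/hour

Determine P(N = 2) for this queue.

ρ = λ/μ = 7.9/11.4 = 0.6930
P(n) = (1-ρ)ρⁿ
P(2) = (1-0.6930) × 0.6930^2
P(2) = 0.3070 × 0.4802
P(2) = 0.1474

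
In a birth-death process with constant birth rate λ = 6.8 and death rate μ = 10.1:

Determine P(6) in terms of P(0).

For constant rates: P(n)/P(0) = (λ/μ)^n
P(6)/P(0) = (6.8/10.1)^6 = 0.67327^6 = 0.09314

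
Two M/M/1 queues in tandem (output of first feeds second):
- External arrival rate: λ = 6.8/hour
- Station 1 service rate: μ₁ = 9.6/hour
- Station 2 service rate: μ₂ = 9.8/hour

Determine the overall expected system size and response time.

By Jackson's theorem, each station behaves as independent M/M/1.
Station 1: ρ₁ = 6.8/9.6 = 0.7083, L₁ = ρ₁/(1-ρ₁) = λ/(μ₁-λ) = 6.8/2.80 = 2.42857
Station 2: ρ₂ = 6.8/9.8 = 0.6939, L₂ = ρ₂/(1-ρ₂) = λ/(μ₂-λ) = 6.8/3.00 = 2.26667
Total: L = L₁ + L₂ = 2.42857 + 2.26667 = 4.6952
W = L/λ = 4.6952/6.8 = 0.6905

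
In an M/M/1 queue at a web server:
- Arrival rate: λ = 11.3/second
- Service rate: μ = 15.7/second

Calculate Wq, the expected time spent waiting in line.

First, compute utilization: ρ = λ/μ = 11.3/15.7 = 0.7197
For M/M/1: Wq = λ/(μ(μ-λ))
Wq = 11.3/(15.7 × (15.7-11.3))
Wq = 11.3/(15.7 × 4.40)
Wq = 0.1636 seconds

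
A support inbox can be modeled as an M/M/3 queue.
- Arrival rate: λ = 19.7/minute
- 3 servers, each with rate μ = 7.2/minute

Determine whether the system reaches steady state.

Stability requires ρ = λ/(cμ) < 1
ρ = 19.7/(3 × 7.2) = 19.7/21.60 = 0.9120
Since 0.9120 < 1, the system is STABLE.
The servers are busy 91.20% of the time.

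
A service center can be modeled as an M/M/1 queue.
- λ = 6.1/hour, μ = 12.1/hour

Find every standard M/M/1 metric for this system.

Step 1: ρ = λ/μ = 6.1/12.1 = 0.5041
Step 2: L = λ/(μ-λ) = 6.1/6.00 = 1.0167
Step 3: Lq = λ²/(μ(μ-λ)) = 37.21/(12.1×6.00) = 0.5125
Step 4: W = 1/(μ-λ) = 1/6.00 = 0.16667
Step 5: Wq = λ/(μ(μ-λ)) = 6.1/(12.1×6.00) = 0.08402
Step 6: P(0) = 1-ρ = 0.4959
Verify: L = λW = 6.1×0.16667 = 1.0167 ✔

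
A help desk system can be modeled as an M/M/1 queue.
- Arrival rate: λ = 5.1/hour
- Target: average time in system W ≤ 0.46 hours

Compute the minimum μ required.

For M/M/1: W = 1/(μ-λ)
Need W ≤ 0.46, so 1/(μ-λ) ≤ 0.46
μ - λ ≥ 1/0.46 = 2.1739
μ ≥ 5.1 + 2.1739 = 7.2739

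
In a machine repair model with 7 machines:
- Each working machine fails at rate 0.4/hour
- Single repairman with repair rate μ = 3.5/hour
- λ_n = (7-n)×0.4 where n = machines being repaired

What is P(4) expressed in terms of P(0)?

P(4)/P(0) = ∏_{i=0}^{4-1} λ_i/μ_{i+1}
= (7-0)×0.4/3.5 × (7-1)×0.4/3.5 × (7-2)×0.4/3.5 × (7-3)×0.4/3.5
= 0.1433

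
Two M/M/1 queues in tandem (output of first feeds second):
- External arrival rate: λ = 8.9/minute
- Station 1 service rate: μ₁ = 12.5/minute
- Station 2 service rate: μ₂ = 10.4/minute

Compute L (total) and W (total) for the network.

By Jackson's theorem, each station behaves as independent M/M/1.
Station 1: ρ₁ = 8.9/12.5 = 0.7120, L₁ = ρ₁/(1-ρ₁) = λ/(μ₁-λ) = 8.9/3.60 = 2.472222
Station 2: ρ₂ = 8.9/10.4 = 0.8558, L₂ = ρ₂/(1-ρ₂) = λ/(μ₂-λ) = 8.9/1.50 = 5.933333
Total: L = L₁ + L₂ = 2.472222 + 5.933333 = 8.4056
W = L/λ = 8.4056/8.9 = 0.9444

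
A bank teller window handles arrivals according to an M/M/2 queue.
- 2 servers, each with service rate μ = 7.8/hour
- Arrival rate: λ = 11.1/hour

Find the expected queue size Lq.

Traffic intensity: ρ = λ/(cμ) = 11.1/(2×7.8) = 0.7115
Since ρ = 0.7115 < 1, system is stable.
Offered load a = λ/μ = cρ = 11.1/7.8 = 1.4231
P₀ = [ Σₙ₌₀^1 aⁿ/n! + a^2/(2!(1-ρ)) ]⁻¹
Σ = a^0/0! + a^1/1! = 1.0000 + 1.4231 = 2.4231
a^2/(2!(1-ρ)) = 2.02515/(2 × 0.288462) = 3.5103
P₀ = 1/(2.4231 + 3.5103) = 0.1685
Lq = P₀·a^2·ρ / (2!(1-ρ)²) = 0.16854 × 2.0251 × 0.71154 / (2 × 0.083210) = 1.4593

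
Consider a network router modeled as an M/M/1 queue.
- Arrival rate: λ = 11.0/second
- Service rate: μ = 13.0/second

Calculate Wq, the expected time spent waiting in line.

First, compute utilization: ρ = λ/μ = 11.0/13.0 = 0.8462
For M/M/1: Wq = λ/(μ(μ-λ))
Wq = 11.0/(13.0 × (13.0-11.0))
Wq = 11.0/(13.0 × 2.00)
Wq = 0.4231 seconds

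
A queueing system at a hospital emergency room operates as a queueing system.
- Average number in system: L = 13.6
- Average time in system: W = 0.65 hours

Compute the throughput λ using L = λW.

Little's Law: L = λW, so λ = L/W
λ = 13.6/0.65 = 20.9231 patients/hour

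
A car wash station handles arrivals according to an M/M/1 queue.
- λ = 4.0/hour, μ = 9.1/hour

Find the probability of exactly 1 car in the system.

ρ = λ/μ = 4.0/9.1 = 0.43956
P(n) = (1-ρ)ρⁿ
P(1) = (1-0.43956) × 0.43956^1
P(1) = 0.56044 × 0.43956
P(1) = 0.2463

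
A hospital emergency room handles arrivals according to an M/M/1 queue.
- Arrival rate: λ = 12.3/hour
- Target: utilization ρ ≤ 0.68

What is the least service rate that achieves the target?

ρ = λ/μ, so μ = λ/ρ
μ ≥ 12.3/0.68 = 18.0882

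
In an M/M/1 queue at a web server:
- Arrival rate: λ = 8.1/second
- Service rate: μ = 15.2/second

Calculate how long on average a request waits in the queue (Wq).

First, compute utilization: ρ = λ/μ = 8.1/15.2 = 0.5329
For M/M/1: Wq = λ/(μ(μ-λ))
Wq = 8.1/(15.2 × (15.2-8.1))
Wq = 8.1/(15.2 × 7.10)
Wq = 0.07506 seconds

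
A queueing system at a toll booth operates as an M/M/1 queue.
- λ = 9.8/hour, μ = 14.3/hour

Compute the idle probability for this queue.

ρ = λ/μ = 9.8/14.3 = 0.6853
P(0) = 1 - ρ = 1 - 0.6853 = 0.3147
The server is idle 31.47% of the time.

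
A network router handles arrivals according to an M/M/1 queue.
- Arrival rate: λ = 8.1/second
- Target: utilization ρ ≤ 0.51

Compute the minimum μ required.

ρ = λ/μ, so μ = λ/ρ
μ ≥ 8.1/0.51 = 15.8824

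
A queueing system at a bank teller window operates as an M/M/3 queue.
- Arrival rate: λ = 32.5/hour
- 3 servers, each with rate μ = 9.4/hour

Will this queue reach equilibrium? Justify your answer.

Stability requires ρ = λ/(cμ) < 1
ρ = 32.5/(3 × 9.4) = 32.5/28.20 = 1.1525
Since 1.1525 ≥ 1, the system is UNSTABLE.
Need c > λ/μ = 32.5/9.4 = 3.46.
Minimum servers needed: c = 4.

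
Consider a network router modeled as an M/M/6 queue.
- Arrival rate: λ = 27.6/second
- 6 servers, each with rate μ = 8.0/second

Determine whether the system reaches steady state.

Stability requires ρ = λ/(cμ) < 1
ρ = 27.6/(6 × 8.0) = 27.6/48.00 = 0.5750
Since 0.5750 < 1, the system is STABLE.
The servers are busy 57.50% of the time.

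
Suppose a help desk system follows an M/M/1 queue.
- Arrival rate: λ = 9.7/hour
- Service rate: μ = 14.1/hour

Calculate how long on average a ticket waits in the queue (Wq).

First, compute utilization: ρ = λ/μ = 9.7/14.1 = 0.6879
For M/M/1: Wq = λ/(μ(μ-λ))
Wq = 9.7/(14.1 × (14.1-9.7))
Wq = 9.7/(14.1 × 4.40)
Wq = 0.1564 hours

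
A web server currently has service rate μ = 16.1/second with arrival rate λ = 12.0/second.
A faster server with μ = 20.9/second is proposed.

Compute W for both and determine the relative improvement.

System 1: ρ₁ = 12.0/16.1 = 0.7453, W₁ = 1/(16.1-12.0) = 0.24390
System 2: ρ₂ = 12.0/20.9 = 0.5742, W₂ = 1/(20.9-12.0) = 0.11236
Improvement: (W₁-W₂)/W₁ = (0.24390-0.11236)/0.24390 = 53.93%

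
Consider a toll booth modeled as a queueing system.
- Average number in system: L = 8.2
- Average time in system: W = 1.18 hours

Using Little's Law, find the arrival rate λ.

Little's Law: L = λW, so λ = L/W
λ = 8.2/1.18 = 6.9492 vehicles/hour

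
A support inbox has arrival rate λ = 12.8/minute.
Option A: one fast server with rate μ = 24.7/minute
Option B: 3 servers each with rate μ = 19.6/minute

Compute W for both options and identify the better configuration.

Option A: single server μ = 24.7 (M/M/1)
  ρ_A = 12.8/24.7 = 0.5182
  W_A = 1/(μ-λ) = 1/(24.7-12.8) = 1/11.90 = 0.08403

Option B: 3 servers μ = 19.6 (M/M/3)
  ρ_B = λ/(cμ) = 12.8/(3×19.6) = 0.2177
  Offered load a = λ/μ = cρ = 12.8/19.6 = 0.6531
  P₀ = [ Σₙ₌₀^2 aⁿ/n! + a^3/(3!(1-ρ)) ]⁻¹
  Σ = a^0/0! + a^1/1! + a^2/2! = 1.0000 + 0.6531 + 0.2132 = 1.8663
  a^3/(3!(1-ρ)) = 0.27852/(6 × 0.78231) = 0.05934
  P₀ = 1/(1.8663 + 0.05934) = 0.5193
  Lq = P₀·a^3·ρ / (3!(1-ρ)²) = 0.5193 × 0.2785 × 0.2177 / (6 × 0.6120) = 0.008574
  Wq_B = Lq/λ = 0.0085744/12.8 = 0.0006699
  W_B = Wq_B + 1/μ = 0.0006699 + 0.05102 = 0.05169

Since W_B = 0.05169 < W_A = 0.08403, Option B (multiple servers) has the shorter time in system.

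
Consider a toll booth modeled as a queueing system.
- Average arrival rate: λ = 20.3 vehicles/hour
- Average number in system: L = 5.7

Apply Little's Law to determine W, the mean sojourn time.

Little's Law: L = λW, so W = L/λ
W = 5.7/20.3 = 0.2808 hours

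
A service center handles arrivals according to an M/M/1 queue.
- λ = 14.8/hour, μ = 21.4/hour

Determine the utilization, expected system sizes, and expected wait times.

Step 1: ρ = λ/μ = 14.8/21.4 = 0.6916
Step 2: L = λ/(μ-λ) = 14.8/6.60 = 2.2424
Step 3: Lq = λ²/(μ(μ-λ)) = 219.04/(21.4×6.60) = 1.5508
Step 4: W = 1/(μ-λ) = 1/6.60 = 0.151515
Step 5: Wq = λ/(μ(μ-λ)) = 14.8/(21.4×6.60) = 0.1048
Step 6: P(0) = 1-ρ = 0.3084
Verify: L = λW = 14.8×0.151515 = 2.2424 ✔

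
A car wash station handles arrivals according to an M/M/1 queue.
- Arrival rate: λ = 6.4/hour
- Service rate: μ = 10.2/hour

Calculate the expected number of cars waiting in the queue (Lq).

ρ = λ/μ = 6.4/10.2 = 0.6275
For M/M/1: Lq = λ²/(μ(μ-λ))
Lq = 40.96/(10.2 × 3.80)
Lq = 1.0568 cars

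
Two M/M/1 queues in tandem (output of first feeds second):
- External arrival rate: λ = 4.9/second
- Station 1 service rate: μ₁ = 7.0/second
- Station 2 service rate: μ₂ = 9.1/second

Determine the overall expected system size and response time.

By Jackson's theorem, each station behaves as independent M/M/1.
Station 1: ρ₁ = 4.9/7.0 = 0.7000, L₁ = ρ₁/(1-ρ₁) = λ/(μ₁-λ) = 4.9/2.10 = 2.3333
Station 2: ρ₂ = 4.9/9.1 = 0.5385, L₂ = ρ₂/(1-ρ₂) = λ/(μ₂-λ) = 4.9/4.20 = 1.1667
Total: L = L₁ + L₂ = 2.3333 + 1.1667 = 3.5000
W = L/λ = 3.5000/4.9 = 0.7143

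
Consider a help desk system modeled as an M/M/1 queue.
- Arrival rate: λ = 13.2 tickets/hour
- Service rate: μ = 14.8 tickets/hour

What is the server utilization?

Server utilization: ρ = λ/μ
ρ = 13.2/14.8 = 0.8919
The server is busy 89.19% of the time.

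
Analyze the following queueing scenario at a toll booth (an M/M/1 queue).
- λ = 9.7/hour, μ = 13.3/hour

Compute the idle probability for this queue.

ρ = λ/μ = 9.7/13.3 = 0.7293
P(0) = 1 - ρ = 1 - 0.7293 = 0.2707
The server is idle 27.07% of the time.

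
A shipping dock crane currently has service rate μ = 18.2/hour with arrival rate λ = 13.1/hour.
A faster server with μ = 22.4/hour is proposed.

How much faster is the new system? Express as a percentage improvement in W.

System 1: ρ₁ = 13.1/18.2 = 0.7198, W₁ = 1/(18.2-13.1) = 0.19608
System 2: ρ₂ = 13.1/22.4 = 0.5848, W₂ = 1/(22.4-13.1) = 0.10753
Improvement: (W₁-W₂)/W₁ = (0.19608-0.10753)/0.19608 = 45.16%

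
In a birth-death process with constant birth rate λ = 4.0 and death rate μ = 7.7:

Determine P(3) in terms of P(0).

For constant rates: P(n)/P(0) = (λ/μ)^n
P(3)/P(0) = (4.0/7.7)^3 = 0.5195^3 = 0.1402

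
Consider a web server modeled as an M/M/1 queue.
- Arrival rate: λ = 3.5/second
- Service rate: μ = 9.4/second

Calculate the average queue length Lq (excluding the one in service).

ρ = λ/μ = 3.5/9.4 = 0.3723
For M/M/1: Lq = λ²/(μ(μ-λ))
Lq = 12.25/(9.4 × 5.90)
Lq = 0.2209 requests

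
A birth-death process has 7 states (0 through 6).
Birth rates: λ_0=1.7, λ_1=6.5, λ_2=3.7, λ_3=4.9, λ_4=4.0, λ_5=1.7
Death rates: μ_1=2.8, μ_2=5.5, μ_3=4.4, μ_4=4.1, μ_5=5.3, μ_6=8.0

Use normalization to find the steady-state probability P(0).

Ratios P(n)/P(0) = (λ₀···λₙ₋₁)/(μ₁···μₙ):
P(1)/P(0) = (1.7)/(2.8) = 0.60714
P(2)/P(0) = (1.7×6.5)/(2.8×5.5) = 0.71753
P(3)/P(0) = (1.7×6.5×3.7)/(2.8×5.5×4.4) = 0.60338
P(4)/P(0) = (1.7×6.5×3.7×4.9)/(2.8×5.5×4.4×4.1) = 0.72111
P(5)/P(0) = (1.7×6.5×3.7×4.9×4.0)/(2.8×5.5×4.4×4.1×5.3) = 0.54424
P(6)/P(0) = (1.7×6.5×3.7×4.9×4.0×1.7)/(2.8×5.5×4.4×4.1×5.3×8.0) = 0.11565

Normalization: ∑ P(n) = 1
P(0) × (1.0000 + 0.60714 + 0.71753 + 0.60338 + 0.72111 + 0.54424 + 0.11565) = 1
P(0) × 4.3091 = 1
P(0) = 1/4.3091 = 0.2321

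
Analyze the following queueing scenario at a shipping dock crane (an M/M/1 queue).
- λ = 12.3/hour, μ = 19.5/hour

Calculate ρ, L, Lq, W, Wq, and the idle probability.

Step 1: ρ = λ/μ = 12.3/19.5 = 0.6308
Step 2: L = λ/(μ-λ) = 12.3/7.20 = 1.7083
Step 3: Lq = λ²/(μ(μ-λ)) = 151.29/(19.5×7.20) = 1.0776
Step 4: W = 1/(μ-λ) = 1/7.20 = 0.13889
Step 5: Wq = λ/(μ(μ-λ)) = 12.3/(19.5×7.20) = 0.08761
Step 6: P(0) = 1-ρ = 0.3692
Verify: L = λW = 12.3×0.13889 = 1.7083 ✔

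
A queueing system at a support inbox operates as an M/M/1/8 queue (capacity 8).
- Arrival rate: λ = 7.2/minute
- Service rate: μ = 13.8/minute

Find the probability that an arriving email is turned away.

ρ = λ/μ = 7.2/13.8 = 0.52174
P₀ = (1-ρ)/(1-ρ^(K+1)) = (1-0.52174)/(1-0.52174^9) = 0.47826/0.99714 = 0.4796
P_K = P₀×ρ^K = 0.47963 × 0.52174^8 = 0.47963 × 0.0054908 = 0.002634
Blocking probability = 0.26%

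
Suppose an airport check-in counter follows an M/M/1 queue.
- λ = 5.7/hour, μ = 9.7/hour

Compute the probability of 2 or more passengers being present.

ρ = λ/μ = 5.7/9.7 = 0.5876
P(N ≥ n) = ρⁿ
P(N ≥ 2) = 0.5876^2
P(N ≥ 2) = 0.3453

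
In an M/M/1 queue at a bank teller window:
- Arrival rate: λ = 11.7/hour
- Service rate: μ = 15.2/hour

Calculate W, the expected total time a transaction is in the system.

First, compute utilization: ρ = λ/μ = 11.7/15.2 = 0.7697
For M/M/1: W = 1/(μ-λ)
W = 1/(15.2-11.7) = 1/3.50
W = 0.2857 hours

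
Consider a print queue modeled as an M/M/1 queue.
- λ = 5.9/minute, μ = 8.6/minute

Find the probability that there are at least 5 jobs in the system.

ρ = λ/μ = 5.9/8.6 = 0.68605
P(N ≥ n) = ρⁿ
P(N ≥ 5) = 0.68605^5
P(N ≥ 5) = 0.1520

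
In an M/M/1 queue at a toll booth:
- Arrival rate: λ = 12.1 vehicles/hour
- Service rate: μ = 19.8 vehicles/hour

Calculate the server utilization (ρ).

Server utilization: ρ = λ/μ
ρ = 12.1/19.8 = 0.6111
The server is busy 61.11% of the time.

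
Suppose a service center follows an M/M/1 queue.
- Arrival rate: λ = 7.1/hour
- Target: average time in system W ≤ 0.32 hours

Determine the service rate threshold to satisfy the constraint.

For M/M/1: W = 1/(μ-λ)
Need W ≤ 0.32, so 1/(μ-λ) ≤ 0.32
μ - λ ≥ 1/0.32 = 3.1250
μ ≥ 7.1 + 3.1250 = 10.2250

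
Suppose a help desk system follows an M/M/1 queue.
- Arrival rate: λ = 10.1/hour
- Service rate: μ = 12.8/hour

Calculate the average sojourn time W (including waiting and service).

First, compute utilization: ρ = λ/μ = 10.1/12.8 = 0.7891
For M/M/1: W = 1/(μ-λ)
W = 1/(12.8-10.1) = 1/2.70
W = 0.3704 hours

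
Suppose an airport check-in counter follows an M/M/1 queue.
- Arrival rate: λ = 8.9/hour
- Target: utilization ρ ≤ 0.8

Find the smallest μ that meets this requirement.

ρ = λ/μ, so μ = λ/ρ
μ ≥ 8.9/0.8 = 11.1250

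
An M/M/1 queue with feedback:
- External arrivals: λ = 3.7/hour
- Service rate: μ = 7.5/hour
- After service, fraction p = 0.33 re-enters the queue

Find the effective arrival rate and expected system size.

Effective arrival rate: λ_eff = λ/(1-p) = 3.7/(1-0.33) = 3.7/0.67 = 5.5224
ρ = λ_eff/μ = 5.5224/7.5 = 0.73632
L = ρ/(1-ρ) = 0.73632/(1-0.73632) = 2.7925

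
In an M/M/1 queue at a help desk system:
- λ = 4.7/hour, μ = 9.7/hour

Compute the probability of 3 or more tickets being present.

ρ = λ/μ = 4.7/9.7 = 0.48454
P(N ≥ n) = ρⁿ
P(N ≥ 3) = 0.48454^3
P(N ≥ 3) = 0.1138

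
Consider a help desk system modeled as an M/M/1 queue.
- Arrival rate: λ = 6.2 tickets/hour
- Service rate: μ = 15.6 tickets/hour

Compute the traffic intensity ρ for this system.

Server utilization: ρ = λ/μ
ρ = 6.2/15.6 = 0.3974
The server is busy 39.74% of the time.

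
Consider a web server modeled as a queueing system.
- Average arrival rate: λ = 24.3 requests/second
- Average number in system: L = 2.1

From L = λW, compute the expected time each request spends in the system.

Little's Law: L = λW, so W = L/λ
W = 2.1/24.3 = 0.08642 seconds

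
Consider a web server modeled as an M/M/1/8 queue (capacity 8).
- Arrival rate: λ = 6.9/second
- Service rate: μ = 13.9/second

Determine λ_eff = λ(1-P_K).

ρ = λ/μ = 6.9/13.9 = 0.4964
P₀ = (1-ρ)/(1-ρ^(K+1)) = (1-0.4964)/(1-0.4964^9) = 0.5036/0.9982 = 0.5045
P_K = P₀×ρ^K = 0.5045 × 0.4964^8 = 0.5045 × 0.003687 = 0.001860
λ_eff = λ(1-P_K) = 6.9 × (1 - 0.001860) = 6.9 × 0.99814 = 6.8872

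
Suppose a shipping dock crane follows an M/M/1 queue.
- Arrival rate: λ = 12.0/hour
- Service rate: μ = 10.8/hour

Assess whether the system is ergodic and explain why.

Stability requires ρ = λ/(cμ) < 1
ρ = 12.0/(1 × 10.8) = 12.0/10.80 = 1.1111
Since 1.1111 ≥ 1, the system is UNSTABLE.
Queue grows without bound. Need μ > λ = 12.0.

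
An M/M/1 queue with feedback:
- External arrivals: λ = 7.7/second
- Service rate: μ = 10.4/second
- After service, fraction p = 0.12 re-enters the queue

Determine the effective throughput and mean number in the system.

Effective arrival rate: λ_eff = λ/(1-p) = 7.7/(1-0.12) = 7.7/0.88 = 8.7500
ρ = λ_eff/μ = 8.7500/10.4 = 0.841346
L = ρ/(1-ρ) = 0.841346/(1-0.841346) = 5.3030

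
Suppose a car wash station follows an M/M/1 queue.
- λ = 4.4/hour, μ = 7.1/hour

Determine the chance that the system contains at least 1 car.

ρ = λ/μ = 4.4/7.1 = 0.6197
P(N ≥ n) = ρⁿ
P(N ≥ 1) = 0.6197^1
P(N ≥ 1) = 0.6197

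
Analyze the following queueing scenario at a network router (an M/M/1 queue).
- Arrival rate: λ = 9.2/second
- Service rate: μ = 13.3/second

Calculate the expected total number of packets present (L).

ρ = λ/μ = 9.2/13.3 = 0.6917
For M/M/1: L = λ/(μ-λ)
L = 9.2/(13.3-9.2) = 9.2/4.10
L = 2.2439 packets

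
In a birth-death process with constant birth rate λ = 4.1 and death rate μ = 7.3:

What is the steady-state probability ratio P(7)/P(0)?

For constant rates: P(n)/P(0) = (λ/μ)^n
P(7)/P(0) = (4.1/7.3)^7 = 0.56164^7 = 0.01763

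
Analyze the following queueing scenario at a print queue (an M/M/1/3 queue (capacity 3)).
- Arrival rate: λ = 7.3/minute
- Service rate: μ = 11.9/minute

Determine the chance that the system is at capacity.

ρ = λ/μ = 7.3/11.9 = 0.61345
P₀ = (1-ρ)/(1-ρ^(K+1)) = (1-0.61345)/(1-0.61345^4) = 0.3865/0.8584 = 0.4503
P_K = P₀×ρ^K = 0.4503 × 0.61345^3 = 0.4503 × 0.2309 = 0.1040
Blocking probability = 10.40%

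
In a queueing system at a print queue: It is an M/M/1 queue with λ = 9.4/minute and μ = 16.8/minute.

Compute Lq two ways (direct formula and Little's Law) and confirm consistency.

Method 1 (direct): Lq = λ²/(μ(μ-λ)) = 88.36/(16.8 × 7.40) = 0.7107

Method 2 (Little's Law):
W = 1/(μ-λ) = 1/7.40 = 0.135135
Wq = W - 1/μ = 0.135135 - 0.0595238 = 0.07561
Lq = λWq = 9.4 × 0.07561 = 0.7107 ✔ (matches Method 1)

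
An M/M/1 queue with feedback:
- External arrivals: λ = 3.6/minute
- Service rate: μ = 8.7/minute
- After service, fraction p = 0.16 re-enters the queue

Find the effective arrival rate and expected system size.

Effective arrival rate: λ_eff = λ/(1-p) = 3.6/(1-0.16) = 3.6/0.84 = 4.2857
ρ = λ_eff/μ = 4.2857/8.7 = 0.49261
L = ρ/(1-ρ) = 0.49261/(1-0.49261) = 0.9709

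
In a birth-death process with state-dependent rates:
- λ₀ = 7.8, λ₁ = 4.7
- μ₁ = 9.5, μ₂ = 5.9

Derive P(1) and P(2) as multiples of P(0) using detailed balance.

Balance equations:
State 0: λ₀P₀ = μ₁P₁ → P₁ = (λ₀/μ₁)P₀ = (7.8/9.5)P₀ = 0.8211P₀
State 1: P₂ = (λ₀λ₁)/(μ₁μ₂)P₀ = (7.8×4.7)/(9.5×5.9)P₀ = 0.6541P₀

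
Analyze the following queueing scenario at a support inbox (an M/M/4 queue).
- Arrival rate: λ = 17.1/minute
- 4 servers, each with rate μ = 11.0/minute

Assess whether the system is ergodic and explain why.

Stability requires ρ = λ/(cμ) < 1
ρ = 17.1/(4 × 11.0) = 17.1/44.00 = 0.3886
Since 0.3886 < 1, the system is STABLE.
The servers are busy 38.86% of the time.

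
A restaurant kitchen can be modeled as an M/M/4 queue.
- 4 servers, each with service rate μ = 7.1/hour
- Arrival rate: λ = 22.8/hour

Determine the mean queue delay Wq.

Traffic intensity: ρ = λ/(cμ) = 22.8/(4×7.1) = 0.8028
Since ρ = 0.8028 < 1, system is stable.
Offered load a = λ/μ = cρ = 22.8/7.1 = 3.2113
P₀ = [ Σₙ₌₀^3 aⁿ/n! + a^4/(4!(1-ρ)) ]⁻¹
Σ = a^0/0! + a^1/1! + a^2/2! + a^3/3! = 1.0000 + 3.2113 + 5.1561 + 5.5192 = 14.8866
a^4/(4!(1-ρ)) = 106.3423/(24 × 0.1971831) = 22.4711
P₀ = 1/(14.8866 + 22.4711) = 0.02677
Lq = P₀·a^4·ρ / (4!(1-ρ)²) = 0.026768 × 106.3423 × 0.80282 / (24 × 0.038881) = 2.4490
Wq = Lq/λ = 2.4490/22.8 = 0.1074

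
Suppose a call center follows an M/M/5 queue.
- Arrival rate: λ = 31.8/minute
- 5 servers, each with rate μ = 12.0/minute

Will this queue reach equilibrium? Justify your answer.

Stability requires ρ = λ/(cμ) < 1
ρ = 31.8/(5 × 12.0) = 31.8/60.00 = 0.5300
Since 0.5300 < 1, the system is STABLE.
The servers are busy 53.00% of the time.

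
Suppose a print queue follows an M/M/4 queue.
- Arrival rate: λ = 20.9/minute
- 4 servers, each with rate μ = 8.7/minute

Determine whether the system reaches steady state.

Stability requires ρ = λ/(cμ) < 1
ρ = 20.9/(4 × 8.7) = 20.9/34.80 = 0.6006
Since 0.6006 < 1, the system is STABLE.
The servers are busy 60.06% of the time.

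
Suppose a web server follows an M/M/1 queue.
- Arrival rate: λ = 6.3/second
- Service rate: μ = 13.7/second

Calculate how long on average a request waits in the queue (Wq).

First, compute utilization: ρ = λ/μ = 6.3/13.7 = 0.4599
For M/M/1: Wq = λ/(μ(μ-λ))
Wq = 6.3/(13.7 × (13.7-6.3))
Wq = 6.3/(13.7 × 7.40)
Wq = 0.06214 seconds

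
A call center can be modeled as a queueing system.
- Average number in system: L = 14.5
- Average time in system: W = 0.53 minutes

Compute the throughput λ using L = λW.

Little's Law: L = λW, so λ = L/W
λ = 14.5/0.53 = 27.3585 calls/minute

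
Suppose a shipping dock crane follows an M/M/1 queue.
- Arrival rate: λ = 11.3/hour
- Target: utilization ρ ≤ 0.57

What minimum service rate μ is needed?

ρ = λ/μ, so μ = λ/ρ
μ ≥ 11.3/0.57 = 19.8246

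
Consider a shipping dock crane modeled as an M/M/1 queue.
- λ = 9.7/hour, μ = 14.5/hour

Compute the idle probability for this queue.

ρ = λ/μ = 9.7/14.5 = 0.6690
P(0) = 1 - ρ = 1 - 0.6690 = 0.3310
The server is idle 33.10% of the time.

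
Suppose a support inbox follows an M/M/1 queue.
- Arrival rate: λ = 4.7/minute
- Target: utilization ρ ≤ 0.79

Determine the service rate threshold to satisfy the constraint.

ρ = λ/μ, so μ = λ/ρ
μ ≥ 4.7/0.79 = 5.9494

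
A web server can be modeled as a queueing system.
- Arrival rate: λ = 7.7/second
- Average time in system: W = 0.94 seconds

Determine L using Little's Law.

Little's Law: L = λW
L = 7.7 × 0.94 = 7.2380 requests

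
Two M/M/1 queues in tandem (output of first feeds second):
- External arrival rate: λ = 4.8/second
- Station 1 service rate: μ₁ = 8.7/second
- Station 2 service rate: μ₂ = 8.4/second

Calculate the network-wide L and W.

By Jackson's theorem, each station behaves as independent M/M/1.
Station 1: ρ₁ = 4.8/8.7 = 0.5517, L₁ = ρ₁/(1-ρ₁) = λ/(μ₁-λ) = 4.8/3.90 = 1.2308
Station 2: ρ₂ = 4.8/8.4 = 0.5714, L₂ = ρ₂/(1-ρ₂) = λ/(μ₂-λ) = 4.8/3.60 = 1.3333
Total: L = L₁ + L₂ = 1.2308 + 1.3333 = 2.5641
W = L/λ = 2.5641/4.8 = 0.5342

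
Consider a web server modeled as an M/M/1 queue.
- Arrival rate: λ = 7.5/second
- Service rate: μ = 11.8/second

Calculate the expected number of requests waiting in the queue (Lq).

ρ = λ/μ = 7.5/11.8 = 0.6356
For M/M/1: Lq = λ²/(μ(μ-λ))
Lq = 56.25/(11.8 × 4.30)
Lq = 1.1086 requests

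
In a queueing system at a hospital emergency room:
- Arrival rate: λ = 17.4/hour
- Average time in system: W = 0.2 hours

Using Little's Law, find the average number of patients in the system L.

Little's Law: L = λW
L = 17.4 × 0.2 = 3.4800 patients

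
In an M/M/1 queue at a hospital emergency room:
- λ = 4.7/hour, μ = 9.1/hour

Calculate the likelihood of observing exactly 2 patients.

ρ = λ/μ = 4.7/9.1 = 0.5165
P(n) = (1-ρ)ρⁿ
P(2) = (1-0.5165) × 0.5165^2
P(2) = 0.4835 × 0.2668
P(2) = 0.1290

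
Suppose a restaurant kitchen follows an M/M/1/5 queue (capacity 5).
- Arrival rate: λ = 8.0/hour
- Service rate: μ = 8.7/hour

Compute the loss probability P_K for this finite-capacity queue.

ρ = λ/μ = 8.0/8.7 = 0.91954
P₀ = (1-ρ)/(1-ρ^(K+1)) = (1-0.91954)/(1-0.91954^6) = 0.080460/0.39546 = 0.2035
P_K = P₀×ρ^K = 0.2035 × 0.91954^5 = 0.2035 × 0.6574 = 0.1338
Blocking probability = 13.38%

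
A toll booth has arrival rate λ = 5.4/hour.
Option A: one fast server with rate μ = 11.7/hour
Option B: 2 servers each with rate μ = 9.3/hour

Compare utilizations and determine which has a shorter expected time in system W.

Option A: single server μ = 11.7 (M/M/1)
  ρ_A = 5.4/11.7 = 0.4615
  W_A = 1/(μ-λ) = 1/(11.7-5.4) = 1/6.30 = 0.1587

Option B: 2 servers μ = 9.3 (M/M/2)
  ρ_B = λ/(cμ) = 5.4/(2×9.3) = 0.2903
  Offered load a = λ/μ = cρ = 5.4/9.3 = 0.5806
  P₀ = [ Σₙ₌₀^1 aⁿ/n! + a^2/(2!(1-ρ)) ]⁻¹
  Σ = a^0/0! + a^1/1! = 1.0000 + 0.5806 = 1.5806
  a^2/(2!(1-ρ)) = 0.3371/(2 × 0.7097) = 0.2375
  P₀ = 1/(1.5806 + 0.2375) = 0.5500
  Lq = P₀·a^2·ρ / (2!(1-ρ)²) = 0.55000 × 0.33715 × 0.29032 / (2 × 0.50364) = 0.05345
  Wq_B = Lq/λ = 0.053446/5.4 = 0.009897
  W_B = Wq_B + 1/μ = 0.009897 + 0.1075 = 0.1174

Since W_B = 0.1174 < W_A = 0.1587, Option B (multiple servers) has the shorter time in system.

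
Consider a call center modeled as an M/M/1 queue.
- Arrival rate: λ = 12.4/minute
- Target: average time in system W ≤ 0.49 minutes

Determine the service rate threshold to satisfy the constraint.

For M/M/1: W = 1/(μ-λ)
Need W ≤ 0.49, so 1/(μ-λ) ≤ 0.49
μ - λ ≥ 1/0.49 = 2.0408
μ ≥ 12.4 + 2.0408 = 14.4408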